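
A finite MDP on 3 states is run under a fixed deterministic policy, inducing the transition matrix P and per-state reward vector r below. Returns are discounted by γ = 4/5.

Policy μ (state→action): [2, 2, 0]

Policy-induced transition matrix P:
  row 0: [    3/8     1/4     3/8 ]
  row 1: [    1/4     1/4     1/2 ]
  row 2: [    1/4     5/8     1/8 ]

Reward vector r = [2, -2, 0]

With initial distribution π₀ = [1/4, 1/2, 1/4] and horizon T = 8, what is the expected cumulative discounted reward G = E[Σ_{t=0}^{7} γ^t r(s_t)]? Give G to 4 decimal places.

t=0: π = [0.2500, 0.5000, 0.2500], E[r] = -0.5000, γ^t·E[r] = -0.500000, running G = -0.500000
t=1: π = [0.2813, 0.3438, 0.3750], E[r] = -0.1250, γ^t·E[r] = -0.100000, running G = -0.600000
t=2: π = [0.2852, 0.3906, 0.3242], E[r] = -0.2109, γ^t·E[r] = -0.135000, running G = -0.735000
t=3: π = [0.2856, 0.3716, 0.3428], E[r] = -0.1719, γ^t·E[r] = -0.088000, running G = -0.823000
t=4: π = [0.2857, 0.3785, 0.3358], E[r] = -0.1857, γ^t·E[r] = -0.076050, running G = -0.899050
t=5: π = [0.2857, 0.3759, 0.3384], E[r] = -0.1804, γ^t·E[r] = -0.059110, running G = -0.958160
t=6: π = [0.2857, 0.3769, 0.3374], E[r] = -0.1824, γ^t·E[r] = -0.047804, running G = -1.005964
t=7: π = [0.2857, 0.3765, 0.3378], E[r] = -0.1816, γ^t·E[r] = -0.038088, running G = -1.044051

G = -1.0441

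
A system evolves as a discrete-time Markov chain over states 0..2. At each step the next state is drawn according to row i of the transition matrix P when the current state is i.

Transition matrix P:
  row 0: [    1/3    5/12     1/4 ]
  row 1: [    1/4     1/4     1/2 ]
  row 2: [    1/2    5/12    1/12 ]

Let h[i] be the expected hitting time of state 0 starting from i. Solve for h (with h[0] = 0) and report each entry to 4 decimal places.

h = [0.0000, 2.9565, 2.4348]

First-step conditioning: h[0] = 0; for i ≠ 0, h[i] = 1 + Σ_k P[i][k]·h[k].
  h[1] = 1 + 1/4·h[1] + 1/2·h[2]
  h[2] = 1 + 5/12·h[1] + 1/12·h[2]
Solving the 2×2 linear system over states ≠ 0 gives exactly h = [0, 68/23, 56/23] (h[0] = 0 is the target).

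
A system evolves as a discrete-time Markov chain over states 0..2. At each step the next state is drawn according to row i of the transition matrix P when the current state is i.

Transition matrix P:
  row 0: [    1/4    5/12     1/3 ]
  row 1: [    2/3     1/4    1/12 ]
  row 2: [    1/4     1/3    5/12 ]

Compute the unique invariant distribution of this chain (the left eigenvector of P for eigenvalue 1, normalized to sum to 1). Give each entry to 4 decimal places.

π = [0.3907, 0.3377, 0.2715]

Balance equations π_j = Σ_i π_i·P[i][j]:
  π_0 = 1/4·π_0 + 2/3·π_1 + 1/4·π_2
  π_1 = 5/12·π_0 + 1/4·π_1 + 1/3·π_2
  normalize: π_0 + π_1 + π_2 = 1
Solving the linear system gives exactly π = [59/151, 51/151, 41/151].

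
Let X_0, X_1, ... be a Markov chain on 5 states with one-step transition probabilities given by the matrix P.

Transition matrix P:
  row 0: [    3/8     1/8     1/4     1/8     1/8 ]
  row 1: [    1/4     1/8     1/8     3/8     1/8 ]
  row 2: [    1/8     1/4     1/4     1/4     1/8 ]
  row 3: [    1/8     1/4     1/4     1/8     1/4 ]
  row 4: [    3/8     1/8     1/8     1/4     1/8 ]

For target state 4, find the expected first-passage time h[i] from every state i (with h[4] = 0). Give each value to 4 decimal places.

h = [6.6777, 6.4793, 6.5455, 5.8182, 0.0000]

First-step conditioning: h[4] = 0; for i ≠ 4, h[i] = 1 + Σ_k P[i][k]·h[k].
  h[0] = 1 + 3/8·h[0] + 1/8·h[1] + 1/4·h[2] + 1/8·h[3]
  h[1] = 1 + 1/4·h[0] + 1/8·h[1] + 1/8·h[2] + 3/8·h[3]
  h[2] = 1 + 1/8·h[0] + 1/4·h[1] + 1/4·h[2] + 1/4·h[3]
  h[3] = 1 + 1/8·h[0] + 1/4·h[1] + 1/4·h[2] + 1/8·h[3]
Solving the 4×4 linear system over states ≠ 4 gives exactly h = [808/121, 784/121, 72/11, 64/11, 0] (h[4] = 0 is the target).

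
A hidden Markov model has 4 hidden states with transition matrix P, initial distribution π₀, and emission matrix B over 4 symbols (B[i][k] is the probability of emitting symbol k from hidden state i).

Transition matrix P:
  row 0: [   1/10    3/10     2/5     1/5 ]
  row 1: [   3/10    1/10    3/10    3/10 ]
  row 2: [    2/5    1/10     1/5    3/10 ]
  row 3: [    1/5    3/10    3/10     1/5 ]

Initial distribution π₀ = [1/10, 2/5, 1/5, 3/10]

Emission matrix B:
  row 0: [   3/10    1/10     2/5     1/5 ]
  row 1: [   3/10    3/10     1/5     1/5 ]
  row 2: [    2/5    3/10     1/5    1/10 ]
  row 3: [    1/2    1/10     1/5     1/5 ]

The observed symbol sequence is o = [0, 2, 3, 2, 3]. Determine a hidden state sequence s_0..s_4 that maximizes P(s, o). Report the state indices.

path = [1, 0, 1, 0, 1]

t=0: δ = [3.000e-02, 1.200e-01, 8.000e-02, 1.500e-01]  (obs o_0=0)
t=1: δ = [1.440e-02, 9.000e-03, 9.000e-03, 7.200e-03]  ψ = [1, 3, 3, 1]  (obs o_1=2)
t=2: δ = [7.200e-04, 8.640e-04, 5.760e-04, 5.760e-04]  ψ = [2, 0, 0, 0]  (obs o_2=3)
t=3: δ = [1.037e-04, 4.320e-05, 5.760e-05, 5.184e-05]  ψ = [1, 0, 0, 1]  (obs o_3=2)
t=4: δ = [4.608e-06, 6.221e-06, 4.147e-06, 4.147e-06]  ψ = [2, 0, 0, 0]  (obs o_4=3)
backtrack: best end state = 1; path = [1, 0, 1, 0, 1]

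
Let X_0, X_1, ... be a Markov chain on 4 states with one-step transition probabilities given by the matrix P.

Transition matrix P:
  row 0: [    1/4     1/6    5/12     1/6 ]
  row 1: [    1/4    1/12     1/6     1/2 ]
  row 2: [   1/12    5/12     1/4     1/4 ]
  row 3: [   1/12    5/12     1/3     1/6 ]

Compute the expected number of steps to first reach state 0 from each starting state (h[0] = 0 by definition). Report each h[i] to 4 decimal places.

h = [0.0000, 6.4615, 7.3846, 7.3846]

First-step conditioning: h[0] = 0; for i ≠ 0, h[i] = 1 + Σ_k P[i][k]·h[k].
  h[1] = 1 + 1/12·h[1] + 1/6·h[2] + 1/2·h[3]
  h[2] = 1 + 5/12·h[1] + 1/4·h[2] + 1/4·h[3]
  h[3] = 1 + 5/12·h[1] + 1/3·h[2] + 1/6·h[3]
Solving the 3×3 linear system over states ≠ 0 gives exactly h = [0, 84/13, 96/13, 96/13] (h[0] = 0 is the target).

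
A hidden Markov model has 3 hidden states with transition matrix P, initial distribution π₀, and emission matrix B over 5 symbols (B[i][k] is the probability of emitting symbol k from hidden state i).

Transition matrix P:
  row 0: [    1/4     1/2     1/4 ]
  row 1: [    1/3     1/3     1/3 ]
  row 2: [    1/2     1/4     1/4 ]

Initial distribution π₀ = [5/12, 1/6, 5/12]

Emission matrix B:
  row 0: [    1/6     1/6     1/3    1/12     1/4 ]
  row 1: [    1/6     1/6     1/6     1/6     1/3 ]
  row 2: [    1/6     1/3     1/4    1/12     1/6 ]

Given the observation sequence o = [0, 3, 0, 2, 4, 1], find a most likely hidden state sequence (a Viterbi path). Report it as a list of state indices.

t=0: δ = [6.944e-02, 2.778e-02, 6.944e-02]  (obs o_0=0)
t=1: δ = [2.894e-03, 5.787e-03, 1.447e-03]  ψ = [2, 0, 0]  (obs o_1=3)
t=2: δ = [3.215e-04, 3.215e-04, 3.215e-04]  ψ = [1, 1, 1]  (obs o_2=0)
t=3: δ = [5.358e-05, 2.679e-05, 2.679e-05]  ψ = [2, 0, 1]  (obs o_3=2)
t=4: δ = [3.349e-06, 8.931e-06, 2.233e-06]  ψ = [0, 0, 0]  (obs o_4=4)
t=5: δ = [4.961e-07, 4.961e-07, 9.923e-07]  ψ = [1, 1, 1]  (obs o_5=1)
backtrack: best end state = 2; path = [0, 1, 2, 0, 1, 2]

path = [0, 1, 2, 0, 1, 2]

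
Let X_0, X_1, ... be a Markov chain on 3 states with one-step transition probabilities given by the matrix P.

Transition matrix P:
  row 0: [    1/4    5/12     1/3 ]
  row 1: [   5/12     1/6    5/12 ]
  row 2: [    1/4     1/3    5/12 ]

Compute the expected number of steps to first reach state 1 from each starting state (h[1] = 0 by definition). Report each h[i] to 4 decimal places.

First-step conditioning: h[1] = 0; for i ≠ 1, h[i] = 1 + Σ_k P[i][k]·h[k].
  h[0] = 1 + 1/4·h[0] + 1/3·h[2]
  h[2] = 1 + 1/4·h[0] + 5/12·h[2]
Solving the 2×2 linear system over states ≠ 1 gives exactly h = [44/17, 0, 48/17] (h[1] = 0 is the target).

h = [2.5882, 0.0000, 2.8235]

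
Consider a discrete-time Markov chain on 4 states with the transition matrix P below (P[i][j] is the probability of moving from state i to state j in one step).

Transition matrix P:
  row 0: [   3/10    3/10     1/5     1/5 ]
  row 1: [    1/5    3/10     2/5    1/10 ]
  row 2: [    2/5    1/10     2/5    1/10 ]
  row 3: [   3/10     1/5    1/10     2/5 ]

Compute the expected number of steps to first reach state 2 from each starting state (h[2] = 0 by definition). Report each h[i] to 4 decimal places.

h = [4.2703, 3.3514, 0.0000, 4.9189]

First-step conditioning: h[2] = 0; for i ≠ 2, h[i] = 1 + Σ_k P[i][k]·h[k].
  h[0] = 1 + 3/10·h[0] + 3/10·h[1] + 1/5·h[3]
  h[1] = 1 + 1/5·h[0] + 3/10·h[1] + 1/10·h[3]
  h[3] = 1 + 3/10·h[0] + 1/5·h[1] + 2/5·h[3]
Solving the 3×3 linear system over states ≠ 2 gives exactly h = [158/37, 124/37, 0, 182/37] (h[2] = 0 is the target).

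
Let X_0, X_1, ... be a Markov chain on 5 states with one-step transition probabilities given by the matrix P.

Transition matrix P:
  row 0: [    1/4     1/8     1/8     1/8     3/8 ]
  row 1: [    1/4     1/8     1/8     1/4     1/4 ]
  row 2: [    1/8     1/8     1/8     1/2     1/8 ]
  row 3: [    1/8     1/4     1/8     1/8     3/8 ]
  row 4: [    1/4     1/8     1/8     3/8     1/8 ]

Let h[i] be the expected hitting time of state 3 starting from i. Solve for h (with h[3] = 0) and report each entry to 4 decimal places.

First-step conditioning: h[3] = 0; for i ≠ 3, h[i] = 1 + Σ_k P[i][k]·h[k].
  h[0] = 1 + 1/4·h[0] + 1/8·h[1] + 1/8·h[2] + 3/8·h[4]
  h[1] = 1 + 1/4·h[0] + 1/8·h[1] + 1/8·h[2] + 1/4·h[4]
  h[2] = 1 + 1/8·h[0] + 1/8·h[1] + 1/8·h[2] + 1/8·h[4]
  h[4] = 1 + 1/4·h[0] + 1/8·h[1] + 1/8·h[2] + 1/8·h[4]
Solving the 4×4 linear system over states ≠ 3 gives exactly h = [320/81, 32/9, 8/3, 0, 256/81] (h[3] = 0 is the target).

h = [3.9506, 3.5556, 2.6667, 0.0000, 3.1605]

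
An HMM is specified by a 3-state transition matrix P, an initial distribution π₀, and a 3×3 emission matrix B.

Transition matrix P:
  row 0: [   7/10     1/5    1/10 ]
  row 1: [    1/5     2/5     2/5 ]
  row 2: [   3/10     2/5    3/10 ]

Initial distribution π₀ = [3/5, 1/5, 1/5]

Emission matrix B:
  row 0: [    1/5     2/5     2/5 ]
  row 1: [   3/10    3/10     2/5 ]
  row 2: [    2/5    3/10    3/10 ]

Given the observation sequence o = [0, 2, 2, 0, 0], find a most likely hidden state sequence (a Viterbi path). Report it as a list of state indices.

t=0: δ = [1.200e-01, 6.000e-02, 8.000e-02]  (obs o_0=0)
t=1: δ = [3.360e-02, 1.280e-02, 7.200e-03]  ψ = [0, 2, 1]  (obs o_1=2)
t=2: δ = [9.408e-03, 2.688e-03, 1.536e-03]  ψ = [0, 0, 1]  (obs o_2=2)
t=3: δ = [1.317e-03, 5.645e-04, 4.301e-04]  ψ = [0, 0, 1]  (obs o_3=0)
t=4: δ = [1.844e-04, 7.903e-05, 9.032e-05]  ψ = [0, 0, 1]  (obs o_4=0)
backtrack: best end state = 0; path = [0, 0, 0, 0, 0]

path = [0, 0, 0, 0, 0]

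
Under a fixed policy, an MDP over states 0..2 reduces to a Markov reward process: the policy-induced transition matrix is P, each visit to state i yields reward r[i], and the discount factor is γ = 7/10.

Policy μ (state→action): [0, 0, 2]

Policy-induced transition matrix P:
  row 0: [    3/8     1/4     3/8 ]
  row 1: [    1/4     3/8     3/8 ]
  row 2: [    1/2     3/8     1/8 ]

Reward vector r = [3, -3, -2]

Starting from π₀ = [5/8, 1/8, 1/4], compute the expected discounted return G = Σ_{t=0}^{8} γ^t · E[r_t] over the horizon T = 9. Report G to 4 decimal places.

G = 0.0678

t=0: π = [0.6250, 0.1250, 0.2500], E[r] = 1.0000, γ^t·E[r] = 1.000000, running G = 1.000000
t=1: π = [0.3906, 0.2969, 0.3125], E[r] = -0.3438, γ^t·E[r] = -0.240625, running G = 0.759375
t=2: π = [0.3770, 0.3262, 0.2969], E[r] = -0.4414, γ^t·E[r] = -0.216289, running G = 0.543086
t=3: π = [0.3713, 0.3279, 0.3008], E[r] = -0.4712, γ^t·E[r] = -0.161619, running G = 0.381467
t=4: π = [0.3716, 0.3286, 0.2998], E[r] = -0.4705, γ^t·E[r] = -0.112972, running G = 0.268495
t=5: π = [0.3714, 0.3285, 0.3000], E[r] = -0.4715, γ^t·E[r] = -0.079251, running G = 0.189245
t=6: π = [0.3714, 0.3286, 0.3000], E[r] = -0.4714, γ^t·E[r] = -0.055458, running G = 0.133786
t=7: π = [0.3714, 0.3286, 0.3000], E[r] = -0.4714, γ^t·E[r] = -0.038825, running G = 0.094962
t=8: π = [0.3714, 0.3286, 0.3000], E[r] = -0.4714, γ^t·E[r] = -0.027177, running G = 0.067785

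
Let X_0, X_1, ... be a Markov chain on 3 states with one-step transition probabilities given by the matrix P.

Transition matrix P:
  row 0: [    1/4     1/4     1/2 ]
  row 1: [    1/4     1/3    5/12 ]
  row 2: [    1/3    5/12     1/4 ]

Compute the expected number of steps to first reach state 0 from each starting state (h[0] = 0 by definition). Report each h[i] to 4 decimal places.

h = [0.0000, 3.5745, 3.3191]

First-step conditioning: h[0] = 0; for i ≠ 0, h[i] = 1 + Σ_k P[i][k]·h[k].
  h[1] = 1 + 1/3·h[1] + 5/12·h[2]
  h[2] = 1 + 5/12·h[1] + 1/4·h[2]
Solving the 2×2 linear system over states ≠ 0 gives exactly h = [0, 168/47, 156/47] (h[0] = 0 is the target).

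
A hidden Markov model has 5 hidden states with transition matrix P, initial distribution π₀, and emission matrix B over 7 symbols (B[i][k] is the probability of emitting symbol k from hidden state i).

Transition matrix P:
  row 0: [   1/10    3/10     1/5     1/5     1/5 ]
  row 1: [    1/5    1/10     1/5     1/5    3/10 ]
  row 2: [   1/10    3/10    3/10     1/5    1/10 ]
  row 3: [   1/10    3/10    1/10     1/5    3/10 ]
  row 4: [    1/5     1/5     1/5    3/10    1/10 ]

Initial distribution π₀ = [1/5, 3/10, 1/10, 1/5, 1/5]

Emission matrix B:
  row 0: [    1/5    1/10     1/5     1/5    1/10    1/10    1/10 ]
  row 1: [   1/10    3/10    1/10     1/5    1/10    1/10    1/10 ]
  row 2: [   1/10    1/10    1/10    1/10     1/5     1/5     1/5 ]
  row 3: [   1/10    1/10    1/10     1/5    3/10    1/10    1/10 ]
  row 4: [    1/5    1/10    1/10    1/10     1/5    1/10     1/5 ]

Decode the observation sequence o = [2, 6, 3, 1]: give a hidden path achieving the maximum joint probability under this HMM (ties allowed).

t=0: δ = [4.000e-02, 3.000e-02, 1.000e-02, 2.000e-02, 2.000e-02]  (obs o_0=2)
t=1: δ = [6.000e-04, 1.200e-03, 1.600e-03, 8.000e-04, 1.800e-03]  ψ = [1, 0, 0, 0, 1]  (obs o_1=6)
t=2: δ = [7.200e-05, 9.600e-05, 4.800e-05, 1.080e-04, 3.600e-05]  ψ = [4, 2, 2, 4, 1]  (obs o_2=3)
t=3: δ = [1.920e-06, 9.720e-06, 1.920e-06, 2.160e-06, 3.240e-06]  ψ = [1, 3, 1, 3, 3]  (obs o_3=1)
backtrack: best end state = 1; path = [1, 4, 3, 1]

path = [1, 4, 3, 1]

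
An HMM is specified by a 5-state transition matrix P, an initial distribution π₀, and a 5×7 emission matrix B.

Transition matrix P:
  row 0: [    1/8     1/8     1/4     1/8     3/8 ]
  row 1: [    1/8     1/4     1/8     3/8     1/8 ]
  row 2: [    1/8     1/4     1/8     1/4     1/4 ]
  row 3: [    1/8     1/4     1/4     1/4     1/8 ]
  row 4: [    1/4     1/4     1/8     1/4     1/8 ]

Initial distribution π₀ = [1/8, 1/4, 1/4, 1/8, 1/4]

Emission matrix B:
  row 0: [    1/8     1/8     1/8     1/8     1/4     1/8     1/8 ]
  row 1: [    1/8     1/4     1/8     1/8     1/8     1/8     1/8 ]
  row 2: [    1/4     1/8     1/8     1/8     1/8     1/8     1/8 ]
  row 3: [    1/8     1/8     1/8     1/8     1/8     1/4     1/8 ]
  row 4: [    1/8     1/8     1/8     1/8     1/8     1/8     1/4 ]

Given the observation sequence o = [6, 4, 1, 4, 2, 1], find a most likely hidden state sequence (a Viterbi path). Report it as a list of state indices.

t=0: δ = [1.562e-02, 3.125e-02, 3.125e-02, 1.562e-02, 6.250e-02]  (obs o_0=6)
t=1: δ = [3.906e-03, 1.953e-03, 9.766e-04, 1.953e-03, 9.766e-04]  ψ = [4, 4, 4, 4, 2]  (obs o_1=4)
t=2: δ = [6.104e-05, 1.221e-04, 1.221e-04, 9.155e-05, 1.831e-04]  ψ = [0, 0, 0, 1, 0]  (obs o_2=1)
t=3: δ = [1.144e-05, 5.722e-06, 2.861e-06, 5.722e-06, 3.815e-06]  ψ = [4, 4, 3, 1, 2]  (obs o_3=4)
t=4: δ = [1.788e-07, 1.788e-07, 3.576e-07, 2.682e-07, 5.364e-07]  ψ = [0, 0, 0, 1, 0]  (obs o_4=2)
t=5: δ = [1.676e-08, 3.353e-08, 8.382e-09, 1.676e-08, 1.118e-08]  ψ = [4, 4, 3, 4, 2]  (obs o_5=1)
backtrack: best end state = 1; path = [4, 0, 4, 0, 4, 1]

path = [4, 0, 4, 0, 4, 1]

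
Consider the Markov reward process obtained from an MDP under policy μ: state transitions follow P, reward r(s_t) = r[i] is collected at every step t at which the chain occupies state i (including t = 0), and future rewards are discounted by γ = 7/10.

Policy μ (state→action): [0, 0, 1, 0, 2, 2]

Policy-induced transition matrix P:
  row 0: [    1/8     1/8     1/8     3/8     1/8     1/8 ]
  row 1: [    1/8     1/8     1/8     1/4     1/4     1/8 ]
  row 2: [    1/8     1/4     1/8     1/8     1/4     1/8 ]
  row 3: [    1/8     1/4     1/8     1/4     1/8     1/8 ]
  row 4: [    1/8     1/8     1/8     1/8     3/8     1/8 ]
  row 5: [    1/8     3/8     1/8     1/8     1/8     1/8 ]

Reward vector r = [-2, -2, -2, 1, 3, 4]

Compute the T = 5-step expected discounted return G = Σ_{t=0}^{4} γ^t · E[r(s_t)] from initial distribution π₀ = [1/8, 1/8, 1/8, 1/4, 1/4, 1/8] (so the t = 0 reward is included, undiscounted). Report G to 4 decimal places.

t=0: π = [0.1250, 0.1250, 0.1250, 0.2500, 0.2500, 0.1250], E[r] = 0.7500, γ^t·E[r] = 0.750000, running G = 0.750000
t=1: π = [0.1250, 0.2031, 0.1250, 0.2031, 0.2188, 0.1250], E[r] = 0.4531, γ^t·E[r] = 0.317188, running G = 1.067188
t=2: π = [0.1250, 0.1973, 0.1250, 0.2070, 0.2207, 0.1250], E[r] = 0.4746, γ^t·E[r] = 0.232559, running G = 1.299746
t=3: π = [0.1250, 0.1978, 0.1250, 0.2068, 0.2205, 0.1250], E[r] = 0.4727, γ^t·E[r] = 0.162121, running G = 1.461867
t=4: π = [0.1250, 0.1977, 0.1250, 0.2068, 0.2205, 0.1250], E[r] = 0.4727, γ^t·E[r] = 0.113507, running G = 1.575374

G = 1.5754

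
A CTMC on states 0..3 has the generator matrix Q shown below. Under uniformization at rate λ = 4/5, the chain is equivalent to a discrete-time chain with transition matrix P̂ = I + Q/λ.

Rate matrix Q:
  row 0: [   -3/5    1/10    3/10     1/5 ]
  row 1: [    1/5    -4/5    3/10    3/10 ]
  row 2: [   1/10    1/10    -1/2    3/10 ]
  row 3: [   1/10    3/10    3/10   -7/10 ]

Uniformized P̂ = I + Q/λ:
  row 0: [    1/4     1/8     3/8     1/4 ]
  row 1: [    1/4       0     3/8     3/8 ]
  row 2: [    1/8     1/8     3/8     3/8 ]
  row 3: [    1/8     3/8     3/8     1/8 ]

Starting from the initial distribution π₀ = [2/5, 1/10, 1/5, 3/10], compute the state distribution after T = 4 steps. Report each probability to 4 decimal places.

t=0: π = [0.4000, 0.1000, 0.2000, 0.3000]
t=1: π = [0.1875, 0.1875, 0.3750, 0.2500]
t=2: π = [0.1719, 0.1641, 0.3750, 0.2891]
t=3: π = [0.1670, 0.1768, 0.3750, 0.2813]
t=4: π = [0.1680, 0.1732, 0.3750, 0.2838]

π = [0.1680, 0.1732, 0.3750, 0.2838]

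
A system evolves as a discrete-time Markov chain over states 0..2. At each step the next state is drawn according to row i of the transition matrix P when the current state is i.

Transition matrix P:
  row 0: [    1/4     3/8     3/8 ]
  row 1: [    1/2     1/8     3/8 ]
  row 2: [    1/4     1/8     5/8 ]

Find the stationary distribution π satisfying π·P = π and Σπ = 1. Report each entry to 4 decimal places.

π = [0.3000, 0.2000, 0.5000]

Balance equations π_j = Σ_i π_i·P[i][j]:
  π_0 = 1/4·π_0 + 1/2·π_1 + 1/4·π_2
  π_1 = 3/8·π_0 + 1/8·π_1 + 1/8·π_2
  normalize: π_0 + π_1 + π_2 = 1
Solving the linear system gives exactly π = [3/10, 1/5, 1/2].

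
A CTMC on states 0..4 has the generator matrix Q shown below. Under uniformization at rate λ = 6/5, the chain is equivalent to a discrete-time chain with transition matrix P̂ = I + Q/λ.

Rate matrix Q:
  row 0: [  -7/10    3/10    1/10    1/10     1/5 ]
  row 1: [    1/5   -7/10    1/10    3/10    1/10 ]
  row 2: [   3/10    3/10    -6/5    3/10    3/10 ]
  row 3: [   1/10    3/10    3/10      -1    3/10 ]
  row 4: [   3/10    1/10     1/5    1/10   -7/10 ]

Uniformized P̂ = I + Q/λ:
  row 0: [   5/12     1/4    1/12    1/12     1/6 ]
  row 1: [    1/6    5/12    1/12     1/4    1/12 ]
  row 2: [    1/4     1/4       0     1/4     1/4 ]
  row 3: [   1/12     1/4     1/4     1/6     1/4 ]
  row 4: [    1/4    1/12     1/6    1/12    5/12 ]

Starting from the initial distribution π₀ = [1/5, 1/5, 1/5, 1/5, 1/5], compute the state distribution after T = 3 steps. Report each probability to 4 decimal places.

t=0: π = [0.2000, 0.2000, 0.2000, 0.2000, 0.2000]
t=1: π = [0.2333, 0.2500, 0.1167, 0.1667, 0.2333]
t=2: π = [0.2403, 0.2528, 0.1208, 0.1583, 0.2278]
t=3: π = [0.2426, 0.2542, 0.1186, 0.1588, 0.2258]

π = [0.2426, 0.2542, 0.1186, 0.1588, 0.2258]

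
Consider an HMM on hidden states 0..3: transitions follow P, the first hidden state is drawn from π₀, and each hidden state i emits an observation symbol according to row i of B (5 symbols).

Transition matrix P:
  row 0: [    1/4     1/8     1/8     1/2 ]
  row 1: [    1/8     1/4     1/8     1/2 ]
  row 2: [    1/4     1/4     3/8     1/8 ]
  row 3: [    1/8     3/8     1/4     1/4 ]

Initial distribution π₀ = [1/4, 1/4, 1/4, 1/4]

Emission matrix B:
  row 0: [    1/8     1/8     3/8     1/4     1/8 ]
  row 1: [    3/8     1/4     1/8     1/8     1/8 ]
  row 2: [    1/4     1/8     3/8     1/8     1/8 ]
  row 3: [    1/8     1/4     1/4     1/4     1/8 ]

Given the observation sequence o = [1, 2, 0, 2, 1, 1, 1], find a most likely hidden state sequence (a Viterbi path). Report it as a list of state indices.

t=0: δ = [3.125e-02, 6.250e-02, 3.125e-02, 6.250e-02]  (obs o_0=1)
t=1: δ = [2.930e-03, 2.930e-03, 5.859e-03, 7.812e-03]  ψ = [0, 3, 3, 1]  (obs o_1=2)
t=2: δ = [1.831e-04, 1.099e-03, 5.493e-04, 2.441e-04]  ψ = [2, 3, 2, 3]  (obs o_2=0)
t=3: δ = [5.150e-05, 3.433e-05, 7.725e-05, 1.373e-04]  ψ = [1, 1, 2, 1]  (obs o_3=2)
t=4: δ = [2.414e-06, 1.287e-05, 4.292e-06, 8.583e-06]  ψ = [2, 3, 3, 3]  (obs o_4=1)
t=5: δ = [2.012e-07, 8.047e-07, 2.682e-07, 1.609e-06]  ψ = [1, 1, 3, 1]  (obs o_5=1)
t=6: δ = [2.515e-08, 1.509e-07, 5.029e-08, 1.006e-07]  ψ = [3, 3, 3, 1]  (obs o_6=1)
backtrack: best end state = 1; path = [1, 3, 1, 3, 1, 3, 1]

path = [1, 3, 1, 3, 1, 3, 1]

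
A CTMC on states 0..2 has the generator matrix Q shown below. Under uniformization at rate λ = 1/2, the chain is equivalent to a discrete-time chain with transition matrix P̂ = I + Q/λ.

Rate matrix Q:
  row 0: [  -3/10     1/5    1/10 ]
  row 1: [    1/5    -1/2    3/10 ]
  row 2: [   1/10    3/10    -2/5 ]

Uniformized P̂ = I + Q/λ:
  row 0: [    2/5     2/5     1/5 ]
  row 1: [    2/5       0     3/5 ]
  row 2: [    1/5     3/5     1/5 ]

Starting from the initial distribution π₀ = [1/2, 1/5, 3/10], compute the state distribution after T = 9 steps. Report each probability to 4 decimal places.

π = [0.3332, 0.3337, 0.3330]

t=0: π = [0.5000, 0.2000, 0.3000]
t=1: π = [0.3400, 0.3800, 0.2800]
t=2: π = [0.3440, 0.3040, 0.3520]
t=3: π = [0.3296, 0.3488, 0.3216]
t=4: π = [0.3357, 0.3248, 0.3395]
t=5: π = [0.3321, 0.3380, 0.3299]
t=6: π = [0.3340, 0.3308, 0.3352]
t=7: π = [0.3330, 0.3347, 0.3323]
t=8: π = [0.3335, 0.3326, 0.3339]
t=9: π = [0.3332, 0.3337, 0.3330]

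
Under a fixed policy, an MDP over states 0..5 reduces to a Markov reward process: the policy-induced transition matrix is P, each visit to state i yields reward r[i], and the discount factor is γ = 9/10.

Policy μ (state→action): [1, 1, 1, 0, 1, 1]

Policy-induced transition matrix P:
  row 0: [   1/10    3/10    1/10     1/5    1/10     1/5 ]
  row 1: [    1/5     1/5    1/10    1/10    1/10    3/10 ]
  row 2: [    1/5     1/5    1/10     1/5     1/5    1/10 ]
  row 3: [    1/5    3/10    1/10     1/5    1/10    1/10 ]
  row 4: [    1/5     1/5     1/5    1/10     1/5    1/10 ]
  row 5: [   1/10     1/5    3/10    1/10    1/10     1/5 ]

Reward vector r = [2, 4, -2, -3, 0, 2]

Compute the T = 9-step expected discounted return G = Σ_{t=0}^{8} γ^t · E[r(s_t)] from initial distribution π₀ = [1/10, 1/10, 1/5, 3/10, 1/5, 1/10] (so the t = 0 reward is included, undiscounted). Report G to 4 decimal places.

G = 4.0005

t=0: π = [0.1000, 0.1000, 0.2000, 0.3000, 0.2000, 0.1000], E[r] = -0.5000, γ^t·E[r] = -0.500000, running G = -0.500000
t=1: π = [0.1800, 0.2400, 0.1400, 0.1600, 0.1400, 0.1400], E[r] = 0.8400, γ^t·E[r] = 0.756000, running G = 0.256000
t=2: π = [0.1680, 0.2340, 0.1420, 0.1480, 0.1280, 0.1800], E[r] = 0.9040, γ^t·E[r] = 0.732240, running G = 0.988240
t=3: π = [0.1652, 0.2316, 0.1488, 0.1458, 0.1270, 0.1816], E[r] = 0.8850, γ^t·E[r] = 0.645165, running G = 1.633405
t=4: π = [0.1653, 0.2311, 0.1490, 0.1460, 0.1276, 0.1810], E[r] = 0.8811, γ^t·E[r] = 0.578063, running G = 2.211468
t=5: π = [0.1654, 0.2311, 0.1490, 0.1460, 0.1277, 0.1809], E[r] = 0.8809, γ^t·E[r] = 0.520191, running G = 2.731659
t=6: π = [0.1654, 0.2311, 0.1489, 0.1460, 0.1277, 0.1808], E[r] = 0.8810, γ^t·E[r] = 0.468216, running G = 3.199876
t=7: π = [0.1654, 0.2311, 0.1489, 0.1460, 0.1277, 0.1809], E[r] = 0.8810, γ^t·E[r] = 0.421401, running G = 3.621277
t=8: π = [0.1654, 0.2311, 0.1489, 0.1460, 0.1277, 0.1809], E[r] = 0.8810, γ^t·E[r] = 0.379261, running G = 4.000538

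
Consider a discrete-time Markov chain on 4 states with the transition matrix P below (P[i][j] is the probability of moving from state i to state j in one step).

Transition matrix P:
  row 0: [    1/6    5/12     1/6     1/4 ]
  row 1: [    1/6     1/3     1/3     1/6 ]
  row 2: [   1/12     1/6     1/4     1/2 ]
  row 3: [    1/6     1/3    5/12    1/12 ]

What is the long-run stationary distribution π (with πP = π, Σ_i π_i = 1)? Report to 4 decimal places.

Balance equations π_j = Σ_i π_i·P[i][j]:
  π_0 = 1/6·π_0 + 1/6·π_1 + 1/12·π_2 + 1/6·π_3
  π_1 = 5/12·π_0 + 1/3·π_1 + 1/6·π_2 + 1/3·π_3
  π_2 = 1/6·π_0 + 1/3·π_1 + 1/4·π_2 + 5/12·π_3
  normalize: π_0 + π_1 + π_2 + π_3 = 1
Solving the linear system gives exactly π = [12/85, 5/17, 26/85, 22/85].

π = [0.1412, 0.2941, 0.3059, 0.2588]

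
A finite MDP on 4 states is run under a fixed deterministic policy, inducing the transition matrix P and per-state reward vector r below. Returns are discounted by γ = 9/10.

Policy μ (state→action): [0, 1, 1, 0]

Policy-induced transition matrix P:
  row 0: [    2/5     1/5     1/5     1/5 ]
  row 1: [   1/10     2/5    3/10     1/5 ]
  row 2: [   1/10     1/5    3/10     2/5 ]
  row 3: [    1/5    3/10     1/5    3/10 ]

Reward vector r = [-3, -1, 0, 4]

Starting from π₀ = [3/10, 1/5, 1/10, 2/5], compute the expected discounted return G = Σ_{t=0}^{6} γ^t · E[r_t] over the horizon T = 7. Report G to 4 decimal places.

G = 1.4365

t=0: π = [0.3000, 0.2000, 0.1000, 0.4000], E[r] = 0.5000, γ^t·E[r] = 0.500000, running G = 0.500000
t=1: π = [0.2300, 0.2800, 0.2300, 0.2600], E[r] = 0.0700, γ^t·E[r] = 0.063000, running G = 0.563000
t=2: π = [0.1950, 0.2820, 0.2510, 0.2720], E[r] = 0.2210, γ^t·E[r] = 0.179010, running G = 0.742010
t=3: π = [0.1857, 0.2836, 0.2533, 0.2774], E[r] = 0.2689, γ^t·E[r] = 0.196028, running G = 0.938038
t=4: π = [0.1835, 0.2845, 0.2537, 0.2784], E[r] = 0.2788, γ^t·E[r] = 0.182914, running G = 1.120952
t=5: π = [0.1829, 0.2847, 0.2538, 0.2786], E[r] = 0.2810, γ^t·E[r] = 0.165901, running G = 1.286853
t=6: π = [0.1827, 0.2848, 0.2539, 0.2786], E[r] = 0.2815, γ^t·E[r] = 0.149610, running G = 1.436464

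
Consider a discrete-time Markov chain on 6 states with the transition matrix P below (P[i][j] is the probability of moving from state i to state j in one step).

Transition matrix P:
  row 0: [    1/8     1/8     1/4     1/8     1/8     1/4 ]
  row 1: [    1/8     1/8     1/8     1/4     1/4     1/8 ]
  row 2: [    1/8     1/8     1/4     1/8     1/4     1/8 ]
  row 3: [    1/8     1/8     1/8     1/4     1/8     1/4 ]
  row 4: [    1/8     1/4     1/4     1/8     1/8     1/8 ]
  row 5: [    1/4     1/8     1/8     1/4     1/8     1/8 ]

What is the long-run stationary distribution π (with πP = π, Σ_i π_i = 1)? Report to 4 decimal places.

Balance equations π_j = Σ_i π_i·P[i][j]:
  π_0 = 1/8·π_0 + 1/8·π_1 + 1/8·π_2 + 1/8·π_3 + 1/8·π_4 + 1/4·π_5
  π_1 = 1/8·π_0 + 1/8·π_1 + 1/8·π_2 + 1/8·π_3 + 1/4·π_4 + 1/8·π_5
  π_2 = 1/4·π_0 + 1/8·π_1 + 1/4·π_2 + 1/8·π_3 + 1/4·π_4 + 1/8·π_5
  π_3 = 1/8·π_0 + 1/4·π_1 + 1/8·π_2 + 1/4·π_3 + 1/8·π_4 + 1/4·π_5
  π_4 = 1/8·π_0 + 1/4·π_1 + 1/4·π_2 + 1/8·π_3 + 1/8·π_4 + 1/8·π_5
  normalize: π_0 + π_1 + π_2 + π_3 + π_4 + π_5 = 1
Solving the linear system gives exactly π = [7/48, 7/48, 3/16, 3/16, 1/6, 1/6].

π = [0.1458, 0.1458, 0.1875, 0.1875, 0.1667, 0.1667]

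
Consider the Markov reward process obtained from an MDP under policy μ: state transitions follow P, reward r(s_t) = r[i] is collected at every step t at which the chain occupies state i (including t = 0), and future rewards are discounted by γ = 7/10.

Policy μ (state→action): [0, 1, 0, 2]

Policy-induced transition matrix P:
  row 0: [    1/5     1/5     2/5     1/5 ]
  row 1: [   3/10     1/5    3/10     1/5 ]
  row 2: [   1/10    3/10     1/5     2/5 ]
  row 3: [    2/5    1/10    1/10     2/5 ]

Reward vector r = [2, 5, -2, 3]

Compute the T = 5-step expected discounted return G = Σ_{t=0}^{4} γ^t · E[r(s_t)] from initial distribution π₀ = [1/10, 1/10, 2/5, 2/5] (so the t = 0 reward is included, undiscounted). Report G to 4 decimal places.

G = 4.7039

t=0: π = [0.1000, 0.1000, 0.4000, 0.4000], E[r] = 1.1000, γ^t·E[r] = 1.100000, running G = 1.100000
t=1: π = [0.2500, 0.2000, 0.1900, 0.3600], E[r] = 2.2000, γ^t·E[r] = 1.540000, running G = 2.640000
t=2: π = [0.2730, 0.1830, 0.2340, 0.3100], E[r] = 1.9230, γ^t·E[r] = 0.942270, running G = 3.582270
t=3: π = [0.2569, 0.1924, 0.2419, 0.3088], E[r] = 1.9184, γ^t·E[r] = 0.658011, running G = 4.240281
t=4: π = [0.2568, 0.1933, 0.2397, 0.3101], E[r] = 1.9311, γ^t·E[r] = 0.463660, running G = 4.703941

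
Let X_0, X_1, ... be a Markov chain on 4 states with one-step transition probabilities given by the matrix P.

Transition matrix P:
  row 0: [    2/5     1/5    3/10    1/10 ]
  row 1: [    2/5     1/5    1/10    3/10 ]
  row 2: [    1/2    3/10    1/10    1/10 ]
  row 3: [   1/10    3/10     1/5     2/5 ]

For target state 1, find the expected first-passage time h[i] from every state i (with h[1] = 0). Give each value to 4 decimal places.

h = [4.2000, 0.0000, 3.8500, 3.6500]

First-step conditioning: h[1] = 0; for i ≠ 1, h[i] = 1 + Σ_k P[i][k]·h[k].
  h[0] = 1 + 2/5·h[0] + 3/10·h[2] + 1/10·h[3]
  h[2] = 1 + 1/2·h[0] + 1/10·h[2] + 1/10·h[3]
  h[3] = 1 + 1/10·h[0] + 1/5·h[2] + 2/5·h[3]
Solving the 3×3 linear system over states ≠ 1 gives exactly h = [21/5, 0, 77/20, 73/20] (h[1] = 0 is the target).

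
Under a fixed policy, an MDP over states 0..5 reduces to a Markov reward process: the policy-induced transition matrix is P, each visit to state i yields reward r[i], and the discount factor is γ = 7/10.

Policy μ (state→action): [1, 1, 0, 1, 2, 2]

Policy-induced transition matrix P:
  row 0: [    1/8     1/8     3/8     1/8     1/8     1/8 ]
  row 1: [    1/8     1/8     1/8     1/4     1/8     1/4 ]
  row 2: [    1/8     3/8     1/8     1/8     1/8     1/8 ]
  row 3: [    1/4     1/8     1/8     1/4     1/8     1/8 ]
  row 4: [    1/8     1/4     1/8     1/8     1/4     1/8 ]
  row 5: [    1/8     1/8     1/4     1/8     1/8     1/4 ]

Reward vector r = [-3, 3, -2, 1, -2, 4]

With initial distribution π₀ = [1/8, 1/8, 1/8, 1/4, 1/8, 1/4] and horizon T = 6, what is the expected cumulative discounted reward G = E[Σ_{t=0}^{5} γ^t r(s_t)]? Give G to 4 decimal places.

G = 1.3229

t=0: π = [0.1250, 0.1250, 0.1250, 0.2500, 0.1250, 0.2500], E[r] = 0.7500, γ^t·E[r] = 0.750000, running G = 0.750000
t=1: π = [0.1563, 0.1719, 0.1875, 0.1719, 0.1406, 0.1719], E[r] = 0.2500, γ^t·E[r] = 0.175000, running G = 0.925000
t=2: π = [0.1465, 0.1895, 0.1855, 0.1680, 0.1426, 0.1680], E[r] = 0.3125, γ^t·E[r] = 0.153125, running G = 1.078125
t=3: π = [0.1460, 0.1892, 0.1826, 0.1697, 0.1428, 0.1697], E[r] = 0.3271, γ^t·E[r] = 0.112212, running G = 1.190337
t=4: π = [0.1462, 0.1885, 0.1827, 0.1699, 0.1429, 0.1699], E[r] = 0.3251, γ^t·E[r] = 0.078050, running G = 1.268387
t=5: π = [0.1462, 0.1885, 0.1828, 0.1698, 0.1429, 0.1698], E[r] = 0.3246, γ^t·E[r] = 0.054556, running G = 1.322943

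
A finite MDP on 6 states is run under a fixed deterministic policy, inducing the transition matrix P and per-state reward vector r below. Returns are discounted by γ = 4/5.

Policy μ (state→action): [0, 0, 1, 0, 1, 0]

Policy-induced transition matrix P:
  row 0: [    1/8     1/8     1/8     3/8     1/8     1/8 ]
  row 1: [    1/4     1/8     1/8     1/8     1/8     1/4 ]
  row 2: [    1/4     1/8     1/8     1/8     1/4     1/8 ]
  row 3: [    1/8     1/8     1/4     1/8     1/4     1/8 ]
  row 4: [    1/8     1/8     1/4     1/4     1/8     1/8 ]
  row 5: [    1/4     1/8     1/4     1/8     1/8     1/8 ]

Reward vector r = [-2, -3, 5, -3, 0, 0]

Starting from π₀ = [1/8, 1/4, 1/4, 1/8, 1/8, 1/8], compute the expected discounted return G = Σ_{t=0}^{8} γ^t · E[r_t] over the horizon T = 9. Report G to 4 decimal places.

G = -1.4310

t=0: π = [0.1250, 0.2500, 0.2500, 0.1250, 0.1250, 0.1250], E[r] = -0.1250, γ^t·E[r] = -0.125000, running G = -0.125000
t=1: π = [0.2031, 0.1250, 0.1719, 0.1719, 0.1719, 0.1563], E[r] = -0.4375, γ^t·E[r] = -0.350000, running G = -0.475000
t=2: π = [0.1816, 0.1250, 0.1875, 0.1973, 0.1680, 0.1406], E[r] = -0.3926, γ^t·E[r] = -0.251250, running G = -0.726250
t=3: π = [0.1816, 0.1250, 0.1882, 0.1914, 0.1731, 0.1406], E[r] = -0.3713, γ^t·E[r] = -0.190125, running G = -0.916375
t=4: π = [0.1817, 0.1250, 0.1881, 0.1920, 0.1725, 0.1406], E[r] = -0.3739, γ^t·E[r] = -0.153150, running G = -1.069525
t=5: π = [0.1817, 0.1250, 0.1881, 0.1920, 0.1725, 0.1406], E[r] = -0.3737, γ^t·E[r] = -0.122456, running G = -1.191981
t=6: π = [0.1817, 0.1250, 0.1881, 0.1920, 0.1725, 0.1406], E[r] = -0.3737, γ^t·E[r] = -0.097968, running G = -1.289949
t=7: π = [0.1817, 0.1250, 0.1881, 0.1920, 0.1725, 0.1406], E[r] = -0.3737, γ^t·E[r] = -0.078374, running G = -1.368323
t=8: π = [0.1817, 0.1250, 0.1881, 0.1920, 0.1725, 0.1406], E[r] = -0.3737, γ^t·E[r] = -0.062699, running G = -1.431022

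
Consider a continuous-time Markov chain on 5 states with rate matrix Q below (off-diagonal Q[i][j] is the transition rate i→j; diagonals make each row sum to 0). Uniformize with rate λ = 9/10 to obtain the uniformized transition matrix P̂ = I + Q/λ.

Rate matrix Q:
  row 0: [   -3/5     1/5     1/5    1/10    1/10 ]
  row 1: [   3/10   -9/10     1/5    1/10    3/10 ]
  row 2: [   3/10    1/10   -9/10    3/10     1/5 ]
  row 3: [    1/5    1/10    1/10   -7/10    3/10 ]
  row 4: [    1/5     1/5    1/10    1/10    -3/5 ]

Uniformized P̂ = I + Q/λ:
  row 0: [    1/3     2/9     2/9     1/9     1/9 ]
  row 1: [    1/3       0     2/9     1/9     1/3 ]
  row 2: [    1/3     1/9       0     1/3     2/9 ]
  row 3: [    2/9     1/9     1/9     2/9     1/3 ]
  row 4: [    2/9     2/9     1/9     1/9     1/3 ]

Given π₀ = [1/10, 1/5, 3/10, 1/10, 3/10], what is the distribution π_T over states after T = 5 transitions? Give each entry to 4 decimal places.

π = [0.2873, 0.1540, 0.1442, 0.1610, 0.2535]

t=0: π = [0.1000, 0.2000, 0.3000, 0.1000, 0.3000]
t=1: π = [0.2889, 0.1333, 0.1111, 0.1889, 0.2778]
t=2: π = [0.2815, 0.1593, 0.1457, 0.1568, 0.2568]
t=3: π = [0.2874, 0.1532, 0.1439, 0.1609, 0.2546]
t=4: π = [0.2872, 0.1543, 0.1441, 0.1610, 0.2535]
t=5: π = [0.2873, 0.1540, 0.1442, 0.1610, 0.2535]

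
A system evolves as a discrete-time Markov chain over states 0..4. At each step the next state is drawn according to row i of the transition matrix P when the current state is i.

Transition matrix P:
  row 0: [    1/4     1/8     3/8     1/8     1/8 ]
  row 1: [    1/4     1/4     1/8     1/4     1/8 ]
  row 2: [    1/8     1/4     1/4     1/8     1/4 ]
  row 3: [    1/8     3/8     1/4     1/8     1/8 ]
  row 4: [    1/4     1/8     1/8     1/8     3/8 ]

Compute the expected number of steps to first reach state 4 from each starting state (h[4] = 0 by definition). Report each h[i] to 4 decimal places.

h = [6.3171, 6.5306, 5.6389, 6.4553, 0.0000]

First-step conditioning: h[4] = 0; for i ≠ 4, h[i] = 1 + Σ_k P[i][k]·h[k].
  h[0] = 1 + 1/4·h[0] + 1/8·h[1] + 3/8·h[2] + 1/8·h[3]
  h[1] = 1 + 1/4·h[0] + 1/4·h[1] + 1/8·h[2] + 1/4·h[3]
  h[2] = 1 + 1/8·h[0] + 1/4·h[1] + 1/4·h[2] + 1/8·h[3]
  h[3] = 1 + 1/8·h[0] + 3/8·h[1] + 1/4·h[2] + 1/8·h[3]
Solving the 4×4 linear system over states ≠ 4 gives exactly h = [4024/637, 320/49, 3592/637, 4112/637, 0] (h[4] = 0 is the target).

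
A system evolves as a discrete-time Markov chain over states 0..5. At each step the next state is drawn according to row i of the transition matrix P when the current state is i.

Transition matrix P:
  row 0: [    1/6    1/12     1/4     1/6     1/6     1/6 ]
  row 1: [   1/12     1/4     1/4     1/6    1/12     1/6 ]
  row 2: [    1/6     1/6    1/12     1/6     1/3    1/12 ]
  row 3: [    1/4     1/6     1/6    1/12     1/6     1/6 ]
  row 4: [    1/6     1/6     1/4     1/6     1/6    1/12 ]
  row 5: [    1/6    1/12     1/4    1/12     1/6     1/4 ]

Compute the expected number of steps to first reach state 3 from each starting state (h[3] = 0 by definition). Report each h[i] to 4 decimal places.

h = [6.4690, 6.4739, 6.4204, 0.0000, 6.4204, 7.0571]

First-step conditioning: h[3] = 0; for i ≠ 3, h[i] = 1 + Σ_k P[i][k]·h[k].
  h[0] = 1 + 1/6·h[0] + 1/12·h[1] + 1/4·h[2] + 1/6·h[4] + 1/6·h[5]
  h[1] = 1 + 1/12·h[0] + 1/4·h[1] + 1/4·h[2] + 1/12·h[4] + 1/6·h[5]
  h[2] = 1 + 1/6·h[0] + 1/6·h[1] + 1/12·h[2] + 1/3·h[4] + 1/12·h[5]
  h[4] = 1 + 1/6·h[0] + 1/6·h[1] + 1/4·h[2] + 1/6·h[4] + 1/12·h[5]
  h[5] = 1 + 1/6·h[0] + 1/12·h[1] + 1/4·h[2] + 1/6·h[4] + 1/4·h[5]
Solving the 5×5 linear system over states ≠ 3 gives exactly h = [5324/823, 5328/823, 5284/823, 0, 5284/823, 5808/823] (h[3] = 0 is the target).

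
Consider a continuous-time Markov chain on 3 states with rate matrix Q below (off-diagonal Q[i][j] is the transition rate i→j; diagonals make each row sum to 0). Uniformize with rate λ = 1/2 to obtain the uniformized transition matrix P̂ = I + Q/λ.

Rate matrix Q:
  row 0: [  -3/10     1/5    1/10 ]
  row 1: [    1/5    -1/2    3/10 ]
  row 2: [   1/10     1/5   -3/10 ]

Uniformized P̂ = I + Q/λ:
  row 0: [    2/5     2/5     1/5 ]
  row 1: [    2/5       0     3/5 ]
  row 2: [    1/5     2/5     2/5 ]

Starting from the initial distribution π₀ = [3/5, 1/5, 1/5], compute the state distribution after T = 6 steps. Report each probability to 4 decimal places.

π = [0.3216, 0.2854, 0.3931]

t=0: π = [0.6000, 0.2000, 0.2000]
t=1: π = [0.3600, 0.3200, 0.3200]
t=2: π = [0.3360, 0.2720, 0.3920]
t=3: π = [0.3216, 0.2912, 0.3872]
t=4: π = [0.3226, 0.2835, 0.3939]
t=5: π = [0.3212, 0.2866, 0.3922]
t=6: π = [0.3216, 0.2854, 0.3931]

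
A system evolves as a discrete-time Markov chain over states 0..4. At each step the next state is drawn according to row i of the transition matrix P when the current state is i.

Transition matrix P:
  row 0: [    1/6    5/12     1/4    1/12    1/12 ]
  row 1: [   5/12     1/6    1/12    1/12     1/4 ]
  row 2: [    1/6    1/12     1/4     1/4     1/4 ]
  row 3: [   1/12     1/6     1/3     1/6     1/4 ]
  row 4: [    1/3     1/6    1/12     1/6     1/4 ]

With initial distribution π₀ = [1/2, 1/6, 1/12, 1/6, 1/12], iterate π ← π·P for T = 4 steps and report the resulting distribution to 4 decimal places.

t=0: π = [0.5000, 0.1667, 0.0833, 0.1667, 0.0833]
t=1: π = [0.2083, 0.2847, 0.2222, 0.1181, 0.1667]
t=2: π = [0.2558, 0.2002, 0.1846, 0.1441, 0.2153]
t=3: π = [0.2406, 0.2152, 0.1928, 0.1440, 0.2074]
t=4: π = [0.2430, 0.2108, 0.1916, 0.1447, 0.2099]

π = [0.2430, 0.2108, 0.1916, 0.1447, 0.2099]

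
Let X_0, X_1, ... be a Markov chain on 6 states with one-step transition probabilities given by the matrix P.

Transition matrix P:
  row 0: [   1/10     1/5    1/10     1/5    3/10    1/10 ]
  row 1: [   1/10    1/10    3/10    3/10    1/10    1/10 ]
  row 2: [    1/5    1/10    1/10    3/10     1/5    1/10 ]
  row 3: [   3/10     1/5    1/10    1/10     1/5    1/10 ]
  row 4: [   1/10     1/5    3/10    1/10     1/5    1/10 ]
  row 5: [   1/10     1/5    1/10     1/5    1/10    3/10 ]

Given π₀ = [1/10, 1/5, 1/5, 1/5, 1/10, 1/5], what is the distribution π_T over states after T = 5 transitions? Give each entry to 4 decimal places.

π = [0.1562, 0.1663, 0.1705, 0.1955, 0.1865, 0.1250]

t=0: π = [0.1000, 0.2000, 0.2000, 0.2000, 0.1000, 0.2000]
t=1: π = [0.1600, 0.1600, 0.1600, 0.2100, 0.1700, 0.1400]
t=2: π = [0.1580, 0.1680, 0.1660, 0.1940, 0.1860, 0.1280]
t=3: π = [0.1554, 0.1666, 0.1708, 0.1954, 0.1862, 0.1256]
t=4: π = [0.1562, 0.1663, 0.1706, 0.1956, 0.1863, 0.1251]
t=5: π = [0.1562, 0.1663, 0.1705, 0.1955, 0.1865, 0.1250]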